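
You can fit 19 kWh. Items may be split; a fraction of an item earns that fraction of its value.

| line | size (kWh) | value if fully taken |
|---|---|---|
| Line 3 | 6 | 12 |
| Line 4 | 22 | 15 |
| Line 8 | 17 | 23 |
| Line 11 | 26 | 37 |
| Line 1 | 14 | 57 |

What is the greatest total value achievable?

Rank by value-to-size ratio: Line 1 57/14≈4.07, Line 3 12/6≈2, Line 11 37/26≈1.42, Line 8 23/17≈1.35, Line 4 15/22≈0.682.
Line 1: take in full, 14 kWh for value 57 ; 5 left.
Fill the last 5 kWh with part of Line 3: 5/6 of it earns 10.
Total value = 67.

67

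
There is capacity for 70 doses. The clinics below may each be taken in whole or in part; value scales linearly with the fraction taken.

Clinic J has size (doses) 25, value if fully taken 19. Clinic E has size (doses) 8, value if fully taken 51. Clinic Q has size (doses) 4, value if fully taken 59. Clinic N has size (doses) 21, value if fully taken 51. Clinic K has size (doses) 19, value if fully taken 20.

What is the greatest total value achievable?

Best value per unit of size first: Clinic Q 59/4≈14.8, Clinic E 51/8≈6.38, Clinic N 51/21≈2.43, Clinic K 20/19≈1.05, Clinic J 19/25≈0.76.
All 4 doses of Clinic Q fit (value 59) — 66 remain.
Take all of Clinic E (8 doses, value 51) — 58 doses left.
Take all of Clinic N (21 doses, value 51) — 37 doses left.
Clinic K: take in full, 19 doses for value 20 — 18 left.
Fill the last 18 doses with part of Clinic J: 18/25 of it earns 13.68.
Total value = 194.68.

194.68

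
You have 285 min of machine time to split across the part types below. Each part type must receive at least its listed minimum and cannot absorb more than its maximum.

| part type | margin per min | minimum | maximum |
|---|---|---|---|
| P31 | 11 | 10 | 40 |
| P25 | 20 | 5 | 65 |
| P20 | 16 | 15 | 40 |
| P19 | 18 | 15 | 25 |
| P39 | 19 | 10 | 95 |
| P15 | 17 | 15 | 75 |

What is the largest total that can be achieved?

Meeting every minimum uses 10+5+15+15+10+15 = 70 min, leaving 215.
Order the part types by margin per min: P25 20 > P39 19 > P19 18 > P15 17 > P20 16 > P31 11.
P25 takes 60 more to reach its cap of 65 — 155 left.
P39 takes 85 more to reach its cap of 95 — 70 left.
P19 takes 10 more to reach its cap of 25 — 60 left.
P15 takes 60 more to reach its cap of 75 — 0 left.
Total = 11×10 + 20×65 + 16×15 + 18×25 + 19×95 + 17×75 = 5180.

5180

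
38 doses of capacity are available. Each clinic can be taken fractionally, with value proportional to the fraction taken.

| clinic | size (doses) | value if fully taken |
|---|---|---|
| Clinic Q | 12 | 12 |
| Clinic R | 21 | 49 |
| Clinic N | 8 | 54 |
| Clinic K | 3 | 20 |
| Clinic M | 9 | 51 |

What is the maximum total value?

167

Rank by value-to-size ratio: Clinic N 54/8≈6.75, Clinic K 20/3≈6.67, Clinic M 51/9≈5.67, Clinic R 49/21≈2.33, Clinic Q 12/12≈1.
All 8 doses of Clinic N fit (value 54) — 30 remain.
Clinic K: take in full, 3 doses for value 20 — 27 left.
Take all of Clinic M (9 doses, value 51) — 18 doses left.
18 doses left: a 18/21 share of Clinic R gives 49×18/21 = 42.
Total value = 167.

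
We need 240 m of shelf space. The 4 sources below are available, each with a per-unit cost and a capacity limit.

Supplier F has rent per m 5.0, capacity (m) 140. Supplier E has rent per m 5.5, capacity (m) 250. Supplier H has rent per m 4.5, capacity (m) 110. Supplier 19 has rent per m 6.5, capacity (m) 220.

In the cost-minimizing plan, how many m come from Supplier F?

Use sources in increasing cost order.
Supplier H at 4.5: take all 110 m — 130 still needed.
Take 130 from Supplier F at 5.0 to finish.
Supplier E, Supplier 19: unused.

130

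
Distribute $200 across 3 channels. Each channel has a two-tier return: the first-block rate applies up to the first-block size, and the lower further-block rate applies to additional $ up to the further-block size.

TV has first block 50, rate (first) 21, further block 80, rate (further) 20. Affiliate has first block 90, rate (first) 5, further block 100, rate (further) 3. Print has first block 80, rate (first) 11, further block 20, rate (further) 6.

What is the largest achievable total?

3420

Order all 6 blocks by rate: TV/first 21 > TV/second 20 > Print/first 11 > Print/second 6 > Affiliate/first 5 > Affiliate/second 3.
Fill TV first block (50 at 21) ; 150 left.
Fill TV second block (80 at 20) ; 70 left.
Print/first: +70 of 80 at 11; pool empty.
Total = 21×50 + 20×80 + 11×70 = 3420.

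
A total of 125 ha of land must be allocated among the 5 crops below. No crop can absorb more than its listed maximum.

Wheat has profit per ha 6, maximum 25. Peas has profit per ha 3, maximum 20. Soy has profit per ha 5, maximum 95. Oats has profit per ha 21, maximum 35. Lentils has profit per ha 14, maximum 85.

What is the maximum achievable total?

1955

Highest profit per ha first: Oats 21 > Lentils 14 > Wheat 6 > Soy 5 > Peas 3.
Oats takes 35 to reach its cap of 35 → 90 left.
Lentils: +85 to 85 (cap) → 5 left.
Wheat: +5 (room for 25) → 5. Pool exhausted.
Total = 6×5 + 21×35 + 14×85 = 1955.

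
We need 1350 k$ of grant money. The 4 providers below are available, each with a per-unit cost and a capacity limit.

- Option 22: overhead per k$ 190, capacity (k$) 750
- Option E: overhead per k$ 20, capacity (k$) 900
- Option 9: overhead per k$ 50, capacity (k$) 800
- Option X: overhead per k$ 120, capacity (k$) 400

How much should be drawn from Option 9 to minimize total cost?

450

Use providers in increasing cost order.
Take 900 from Option E at 20 ; need 450 more.
Option 9 (50): take the remaining 450 ; done.
Option X, Option 22: unused.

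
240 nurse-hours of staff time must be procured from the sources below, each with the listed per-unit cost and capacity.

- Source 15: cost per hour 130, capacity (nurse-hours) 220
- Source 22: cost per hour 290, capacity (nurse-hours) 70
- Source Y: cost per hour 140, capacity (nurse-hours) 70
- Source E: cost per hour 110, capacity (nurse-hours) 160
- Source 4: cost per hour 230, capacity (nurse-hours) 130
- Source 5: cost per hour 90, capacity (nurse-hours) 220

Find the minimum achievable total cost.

Fill from the cheapest source first.
Source 5 at 90: take all 220 nurse-hours ; 20 still needed.
Take 20 from Source E at 110 to finish.
Source 15, Source Y, Source 4, Source 22: unused.
Cost = 220×90 + 20×110 = 22000.

22000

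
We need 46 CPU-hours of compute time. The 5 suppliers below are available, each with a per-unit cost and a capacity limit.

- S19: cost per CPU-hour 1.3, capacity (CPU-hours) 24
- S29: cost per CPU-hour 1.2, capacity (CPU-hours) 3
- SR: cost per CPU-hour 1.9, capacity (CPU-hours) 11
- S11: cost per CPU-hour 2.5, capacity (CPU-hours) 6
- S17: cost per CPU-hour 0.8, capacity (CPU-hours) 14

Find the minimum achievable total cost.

Cheapest first:
Take 14 from S17 at 0.8 ; need 32 more.
S29 (1.2): use full 3 ; 29 CPU-hours to go.
Take 24 from S19 at 1.3 ; need 5 more.
SR (1.9): take the remaining 5 ; done.
S11: unused.
Cost = 14×0.8 + 3×1.2 + 24×1.3 + 5×1.9 = 55.5.

55.5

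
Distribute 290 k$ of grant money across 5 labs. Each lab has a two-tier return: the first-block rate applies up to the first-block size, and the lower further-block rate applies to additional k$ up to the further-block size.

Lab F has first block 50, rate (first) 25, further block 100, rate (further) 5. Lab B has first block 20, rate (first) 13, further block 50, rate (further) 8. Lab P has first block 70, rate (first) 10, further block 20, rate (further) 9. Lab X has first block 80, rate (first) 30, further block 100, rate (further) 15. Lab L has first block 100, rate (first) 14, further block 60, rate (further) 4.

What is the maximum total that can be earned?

Rank every tier by rate: Lab X/first 30 > Lab F/first 25 > Lab X/second 15 > Lab L/first 14 > Lab B/first 13 > Lab P/first 10 > Lab P/second 9 > Lab B/second 8 > Lab F/second 5 > Lab L/second 4.
Lab X/first (30): +80 → 210 left.
Lab F/first (25): +50 → 160 left.
Lab X/second (15): +100 → 60 left.
Lab L first at 14: only 60 left, fill 60.
Total = 30×80 + 25×50 + 15×100 + 14×60 = 5990.

5990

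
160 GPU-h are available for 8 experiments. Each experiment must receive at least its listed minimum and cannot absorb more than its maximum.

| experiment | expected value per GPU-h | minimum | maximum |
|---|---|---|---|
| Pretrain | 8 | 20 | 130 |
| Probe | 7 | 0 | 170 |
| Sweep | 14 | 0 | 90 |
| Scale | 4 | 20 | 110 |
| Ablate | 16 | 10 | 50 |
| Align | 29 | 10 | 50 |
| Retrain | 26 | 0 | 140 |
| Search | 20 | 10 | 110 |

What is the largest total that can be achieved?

Meeting every minimum uses 20+0+0+20+10+10+0+10 = 70 GPU-h, leaving 90.
Rank by expected value per GPU-h: Align 29 > Retrain 26 > Search 20 > Ablate 16 > Sweep 14 > Pretrain 8 > Probe 7 > Scale 4.
Align takes 40 more to reach its cap of 50 — 50 left.
Retrain has room for 140 more but only 50 remain, so it gets 50.
Total = 8×20 + 4×20 + 16×10 + 29×50 + 26×50 + 20×10 = 3350.

3350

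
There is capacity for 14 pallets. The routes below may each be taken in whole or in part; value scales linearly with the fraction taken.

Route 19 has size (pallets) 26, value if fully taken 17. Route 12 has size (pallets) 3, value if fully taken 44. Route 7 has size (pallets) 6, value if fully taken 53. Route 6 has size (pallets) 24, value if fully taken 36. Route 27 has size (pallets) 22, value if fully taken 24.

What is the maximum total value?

104.5

Rank by value-to-size ratio: Route 12 44/3≈14.7, Route 7 53/6≈8.83, Route 6 36/24≈1.5, Route 27 24/22≈1.09, Route 19 17/26≈0.654.
All 3 pallets of Route 12 fit (value 44) — 11 remain.
All 6 pallets of Route 7 fit (value 53) — 5 remain.
Fill the last 5 pallets with part of Route 6: 5/24 of it earns 7.5.
Total value = 104.5.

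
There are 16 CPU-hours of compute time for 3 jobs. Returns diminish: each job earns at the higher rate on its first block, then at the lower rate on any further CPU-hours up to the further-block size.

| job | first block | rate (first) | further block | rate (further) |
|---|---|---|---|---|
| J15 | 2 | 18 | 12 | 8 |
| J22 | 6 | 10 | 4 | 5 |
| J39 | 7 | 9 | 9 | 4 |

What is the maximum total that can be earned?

167

Order all 6 blocks by rate: J15/first 18 > J22/first 10 > J39/first 9 > J15/second 8 > J22/second 5 > J39/second 4.
J15/first (18): +2 ; 14 left.
J22/first (10): +6 ; 8 left.
J39/first (9): +7 ; 1 left.
J15 second at 8: only 1 left, fill 1.
Total = 18×2 + 10×6 + 9×7 + 8×1 = 167.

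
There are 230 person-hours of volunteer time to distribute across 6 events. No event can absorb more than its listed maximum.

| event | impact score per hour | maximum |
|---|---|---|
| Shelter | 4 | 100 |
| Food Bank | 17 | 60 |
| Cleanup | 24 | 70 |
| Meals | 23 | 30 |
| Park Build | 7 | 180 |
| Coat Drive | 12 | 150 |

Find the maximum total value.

Rank by impact score per hour: Cleanup 24 > Meals 23 > Food Bank 17 > Coat Drive 12 > Park Build 7 > Shelter 4.
Cleanup takes 70 to reach its cap of 70 ; 160 left.
Meals: +30 to 30 (cap) ; 130 left.
Food Bank: +60 to 60 (cap) ; 70 left.
Only 70 left; Coat Drive takes them to reach 70.
Total = 17×60 + 24×70 + 23×30 + 12×70 = 4230.

4230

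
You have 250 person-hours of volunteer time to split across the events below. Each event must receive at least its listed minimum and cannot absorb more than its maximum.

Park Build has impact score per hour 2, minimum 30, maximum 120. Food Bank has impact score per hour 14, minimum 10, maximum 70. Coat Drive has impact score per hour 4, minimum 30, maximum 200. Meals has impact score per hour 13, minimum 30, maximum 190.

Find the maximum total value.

Meeting every minimum uses 30+10+30+30 = 100 person-hours, leaving 150.
Rank by impact score per hour: Food Bank 14 > Meals 13 > Coat Drive 4 > Park Build 2.
Give Food Bank 60 more to hit its cap of 70 ; 90 left.
Meals has room for 160 more but only 90 remain, so it gets 120.
Total = 2×30 + 14×70 + 4×30 + 13×120 = 2720.

2720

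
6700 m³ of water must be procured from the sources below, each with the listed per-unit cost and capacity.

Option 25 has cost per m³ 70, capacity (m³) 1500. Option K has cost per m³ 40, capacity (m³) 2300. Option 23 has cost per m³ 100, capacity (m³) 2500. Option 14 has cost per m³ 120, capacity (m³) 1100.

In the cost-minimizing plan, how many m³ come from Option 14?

400

Fill from the cheapest source first.
Take 2300 from Option K at 40 ; need 4400 more.
Option 25 at 70: take all 1500 m³ ; 2900 still needed.
Option 23 at 100: take all 2500 m³ ; 400 still needed.
Option 14 (120): take the remaining 400 ; done.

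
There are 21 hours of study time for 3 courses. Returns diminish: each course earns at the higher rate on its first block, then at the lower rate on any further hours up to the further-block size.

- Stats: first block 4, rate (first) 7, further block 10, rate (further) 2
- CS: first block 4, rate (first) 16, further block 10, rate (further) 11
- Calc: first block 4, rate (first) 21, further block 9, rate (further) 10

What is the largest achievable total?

Treat each block as its own option and order by rate: Calc/T1 21 > CS/T1 16 > CS/T2 11 > Calc/T2 10 > Stats/T1 7 > Stats/T2 2.
Fill Calc T1 block (4 at 21) → 17 left.
CS/T1 (16): +4 → 13 left.
CS/T2 (11): +10 → 3 left.
3 remain; put them into Calc T2 at 10.
Total = 21×4 + 16×4 + 11×10 + 10×3 = 288.

288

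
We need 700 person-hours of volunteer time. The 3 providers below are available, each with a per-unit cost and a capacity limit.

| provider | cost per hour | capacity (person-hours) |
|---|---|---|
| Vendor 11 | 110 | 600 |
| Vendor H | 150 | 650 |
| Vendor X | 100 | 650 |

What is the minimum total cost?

Fill from the cheapest provider first.
Take 650 from Vendor X at 100 → need 50 more.
Vendor 11 (110): take the remaining 50 → done.
Vendor H: unused.
Cost = 650×100 + 50×110 = 70500.

70500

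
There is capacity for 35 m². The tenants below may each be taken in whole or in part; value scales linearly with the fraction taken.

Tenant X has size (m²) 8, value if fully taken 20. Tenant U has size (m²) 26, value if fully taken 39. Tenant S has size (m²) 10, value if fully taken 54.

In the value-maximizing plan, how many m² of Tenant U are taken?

17

Rank by value-to-size ratio: Tenant S 54/10≈5.4, Tenant X 20/8≈2.5, Tenant U 39/26≈1.5.
All 10 m² of Tenant S fit (value 54) — 25 remain.
Tenant X: take in full, 8 m² for value 20 — 17 left.
Fill the last 17 m² with part of Tenant U: 17/26 of it earns 25.5.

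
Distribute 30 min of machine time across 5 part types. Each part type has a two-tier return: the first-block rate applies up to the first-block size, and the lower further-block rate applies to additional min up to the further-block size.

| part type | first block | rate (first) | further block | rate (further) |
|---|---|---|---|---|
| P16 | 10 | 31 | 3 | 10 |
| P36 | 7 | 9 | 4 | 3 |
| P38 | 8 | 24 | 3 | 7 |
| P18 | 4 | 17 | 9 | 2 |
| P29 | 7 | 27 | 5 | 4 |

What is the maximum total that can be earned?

Order all 10 blocks by rate: P16/first 31 > P29/first 27 > P38/first 24 > P18/first 17 > P16/second 10 > P36/first 9 > P38/second 7 > P29/second 4 > P36/second 3 > P18/second 2.
P16 first at 31: fill all 10 — 20 left.
Fill P29 first block (7 at 27) — 13 left.
P38 first at 24: fill all 8 — 5 left.
P18 first at 17: fill all 4 — 1 left.
P16 second at 10: only 1 left, fill 1.
Total = 31×10 + 27×7 + 24×8 + 17×4 + 10×1 = 769.

769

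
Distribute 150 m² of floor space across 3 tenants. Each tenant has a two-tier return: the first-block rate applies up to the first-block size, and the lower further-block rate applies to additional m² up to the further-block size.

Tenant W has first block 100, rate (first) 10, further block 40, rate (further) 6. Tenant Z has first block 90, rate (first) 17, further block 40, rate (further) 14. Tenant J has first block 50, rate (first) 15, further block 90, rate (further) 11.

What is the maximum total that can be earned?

Order all 6 blocks by rate: Tenant Z/tier1 17 > Tenant J/tier1 15 > Tenant Z/tier2 14 > Tenant J/tier2 11 > Tenant W/tier1 10 > Tenant W/tier2 6.
Fill Tenant Z tier1 block (90 at 17) — 60 left.
Tenant J tier1 at 15: fill all 50 — 10 left.
Tenant Z tier2 at 14: only 10 left, fill 10.
Total = 17×90 + 15×50 + 14×10 = 2420.

2420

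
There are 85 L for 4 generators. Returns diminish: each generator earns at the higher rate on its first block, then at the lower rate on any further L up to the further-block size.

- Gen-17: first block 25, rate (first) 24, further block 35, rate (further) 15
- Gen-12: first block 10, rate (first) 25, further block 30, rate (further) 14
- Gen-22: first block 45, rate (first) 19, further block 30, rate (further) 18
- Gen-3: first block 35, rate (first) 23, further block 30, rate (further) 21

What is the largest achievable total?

Order all 8 blocks by rate: Gen-12/T1 25 > Gen-17/T1 24 > Gen-3/T1 23 > Gen-3/T2 21 > Gen-22/T1 19 > Gen-22/T2 18 > Gen-17/T2 15 > Gen-12/T2 14.
Fill Gen-12 T1 block (10 at 25) — 75 left.
Gen-17/T1 (24): +25 — 50 left.
Gen-3/T1 (23): +35 — 15 left.
Gen-3 T2 at 21: only 15 left, fill 15.
Total = 25×10 + 24×25 + 23×35 + 21×15 = 1970.

1970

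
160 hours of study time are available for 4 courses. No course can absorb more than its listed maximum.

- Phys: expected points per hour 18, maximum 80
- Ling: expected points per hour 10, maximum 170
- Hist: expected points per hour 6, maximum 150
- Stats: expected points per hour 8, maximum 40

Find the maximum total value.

2240

Highest expected points per hour first: Phys 18 > Ling 10 > Stats 8 > Hist 6.
Give Phys 80 to hit its cap of 80 — 80 left.
Ling: +80 (room for 170) → 80. Pool exhausted.
Total = 18×80 + 10×80 = 2240.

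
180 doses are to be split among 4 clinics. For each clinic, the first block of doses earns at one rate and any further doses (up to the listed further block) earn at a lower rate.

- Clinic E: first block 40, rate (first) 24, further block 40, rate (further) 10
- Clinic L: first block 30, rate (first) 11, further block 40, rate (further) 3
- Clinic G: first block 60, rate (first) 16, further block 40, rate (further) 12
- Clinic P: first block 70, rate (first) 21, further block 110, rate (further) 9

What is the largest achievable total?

3510

Order all 8 blocks by rate: Clinic E/tier1 24 > Clinic P/tier1 21 > Clinic G/tier1 16 > Clinic G/tier2 12 > Clinic L/tier1 11 > Clinic E/tier2 10 > Clinic P/tier2 9 > Clinic L/tier2 3.
Clinic E/tier1 (24): +40 ; 140 left.
Fill Clinic P tier1 block (70 at 21) ; 70 left.
Fill Clinic G tier1 block (60 at 16) ; 10 left.
Clinic G tier2 at 12: only 10 left, fill 10.
Total = 24×40 + 21×70 + 16×60 + 12×10 = 3510.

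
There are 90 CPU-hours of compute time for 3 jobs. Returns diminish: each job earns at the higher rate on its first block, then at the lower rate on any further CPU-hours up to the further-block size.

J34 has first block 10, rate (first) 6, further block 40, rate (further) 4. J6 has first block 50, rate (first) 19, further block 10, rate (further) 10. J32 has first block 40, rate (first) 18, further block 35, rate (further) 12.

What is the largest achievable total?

1670

Treat each block as its own option and order by rate: J6/tier1 19 > J32/tier1 18 > J32/tier2 12 > J6/tier2 10 > J34/tier1 6 > J34/tier2 4.
Fill J6 tier1 block (50 at 19) → 40 left.
Fill J32 tier1 block (40 at 18) → 0 left.
Total = 19×50 + 18×40 = 1670.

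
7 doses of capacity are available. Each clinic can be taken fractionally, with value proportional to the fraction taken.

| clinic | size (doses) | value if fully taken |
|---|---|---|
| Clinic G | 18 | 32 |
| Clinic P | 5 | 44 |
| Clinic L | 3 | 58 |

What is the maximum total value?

93.2

Rank by value-to-size ratio: Clinic L 58/3≈19.3, Clinic P 44/5≈8.8, Clinic G 32/18≈1.78.
All 3 doses of Clinic L fit (value 58) → 4 remain.
Fill the last 4 doses with part of Clinic P: 4/5 of it earns 35.2.
Total value = 93.2.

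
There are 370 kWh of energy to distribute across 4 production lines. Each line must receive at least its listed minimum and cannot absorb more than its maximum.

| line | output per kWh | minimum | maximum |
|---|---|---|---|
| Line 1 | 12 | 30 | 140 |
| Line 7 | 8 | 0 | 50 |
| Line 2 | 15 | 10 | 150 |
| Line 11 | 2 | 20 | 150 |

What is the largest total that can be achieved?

Meeting every minimum uses 30+0+10+20 = 60 kWh, leaving 310.
Highest output per kWh first: Line 2 15 > Line 1 12 > Line 7 8 > Line 11 2.
Line 2: +140 to 150 (cap) — 170 left.
Give Line 1 110 more to hit its cap of 140 — 60 left.
Line 7: +50 to 50 (cap) — 10 left.
Line 11 has room for 130 more but only 10 remain, so it gets 30.
Total = 12×140 + 8×50 + 15×150 + 2×30 = 4390.

4390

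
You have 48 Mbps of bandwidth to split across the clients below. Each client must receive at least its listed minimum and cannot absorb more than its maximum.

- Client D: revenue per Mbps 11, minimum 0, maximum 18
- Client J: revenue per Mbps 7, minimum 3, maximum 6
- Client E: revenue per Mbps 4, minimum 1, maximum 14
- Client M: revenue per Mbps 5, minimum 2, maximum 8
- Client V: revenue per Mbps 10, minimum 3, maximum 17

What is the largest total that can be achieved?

444

Meeting every minimum uses 0+3+1+2+3 = 9 Mbps, leaving 39.
Order the clients by revenue per Mbps: Client D 11 > Client V 10 > Client J 7 > Client M 5 > Client E 4.
Client D takes 18 more to reach its cap of 18 — 21 left.
Give Client V 14 more to hit its cap of 17 — 7 left.
Give Client J 3 more to hit its cap of 6 — 4 left.
Only 4 left; Client M takes them to reach 6.
Total = 11×18 + 7×6 + 4×1 + 5×6 + 10×17 = 444.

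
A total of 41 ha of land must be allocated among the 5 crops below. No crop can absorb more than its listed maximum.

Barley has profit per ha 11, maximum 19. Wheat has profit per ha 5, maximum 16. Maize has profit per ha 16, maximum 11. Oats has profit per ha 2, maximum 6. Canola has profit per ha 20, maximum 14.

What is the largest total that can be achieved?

632

Rank by profit per ha: Canola 20 > Maize 16 > Barley 11 > Wheat 5 > Oats 2.
Give Canola 14 to hit its cap of 14 ; 27 left.
Give Maize 11 to hit its cap of 11 ; 16 left.
Barley: +16 (room for 19) → 16. Pool exhausted.
Total = 11×16 + 16×11 + 20×14 = 632.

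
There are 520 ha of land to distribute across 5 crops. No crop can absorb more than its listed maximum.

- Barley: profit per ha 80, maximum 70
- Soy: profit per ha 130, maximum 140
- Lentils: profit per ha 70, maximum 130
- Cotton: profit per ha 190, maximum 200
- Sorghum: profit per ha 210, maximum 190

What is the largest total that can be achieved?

Order the crops by profit per ha: Sorghum 210 > Cotton 190 > Soy 130 > Barley 80 > Lentils 70.
Sorghum: +190 to 190 (cap) — 330 left.
Give Cotton 200 to hit its cap of 200 — 130 left.
Soy has room for 140 but only 130 remain, so it gets 130.
Total = 130×130 + 190×200 + 210×190 = 94800.

94800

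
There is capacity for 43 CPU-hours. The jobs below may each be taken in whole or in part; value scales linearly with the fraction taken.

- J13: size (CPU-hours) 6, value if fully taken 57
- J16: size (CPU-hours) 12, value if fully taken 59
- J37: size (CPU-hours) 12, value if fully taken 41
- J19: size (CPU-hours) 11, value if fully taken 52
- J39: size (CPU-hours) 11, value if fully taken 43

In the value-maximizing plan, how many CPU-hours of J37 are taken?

3

Sort by value density: J13 57/6≈9.5, J16 59/12≈4.92, J19 52/11≈4.73, J39 43/11≈3.91, J37 41/12≈3.42.
Take all of J13 (6 CPU-hours, value 57) — 37 CPU-hours left.
Take all of J16 (12 CPU-hours, value 59) — 25 CPU-hours left.
Take all of J19 (11 CPU-hours, value 52) — 14 CPU-hours left.
J39: take in full, 11 CPU-hours for value 43 — 3 left.
Only 3 CPU-hours remain; take 3/12 of J37 for value 41×3/12 = 10.25.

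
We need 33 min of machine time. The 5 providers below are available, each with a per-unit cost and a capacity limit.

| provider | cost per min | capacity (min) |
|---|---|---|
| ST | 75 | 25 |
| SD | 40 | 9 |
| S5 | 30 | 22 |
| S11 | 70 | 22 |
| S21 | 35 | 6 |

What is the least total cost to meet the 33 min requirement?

Use providers in increasing cost order.
S5 (30): use full 22 ; 11 min to go.
Take 6 from S21 at 35 ; need 5 more.
Take 5 from SD at 40 to finish.
S11, ST: unused.
Cost = 22×30 + 6×35 + 5×40 = 1070.

1070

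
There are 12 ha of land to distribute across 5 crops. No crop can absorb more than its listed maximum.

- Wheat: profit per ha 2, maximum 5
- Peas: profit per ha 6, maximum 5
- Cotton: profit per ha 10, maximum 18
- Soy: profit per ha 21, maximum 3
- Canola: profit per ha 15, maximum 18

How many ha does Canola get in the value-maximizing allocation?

Highest profit per ha first: Soy 21 > Canola 15 > Cotton 10 > Peas 6 > Wheat 2.
Soy: +3 to 3 (cap) → 9 left.
Canola: +9 (room for 18) → 9. Pool exhausted.

9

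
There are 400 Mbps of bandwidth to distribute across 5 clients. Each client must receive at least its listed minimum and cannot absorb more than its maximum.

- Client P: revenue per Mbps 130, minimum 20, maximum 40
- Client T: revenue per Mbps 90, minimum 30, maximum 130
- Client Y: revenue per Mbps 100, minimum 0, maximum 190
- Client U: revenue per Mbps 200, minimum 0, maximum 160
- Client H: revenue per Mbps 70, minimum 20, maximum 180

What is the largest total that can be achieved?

Meeting every minimum uses 20+30+0+0+20 = 70 Mbps, leaving 330.
Order the clients by revenue per Mbps: Client U 200 > Client P 130 > Client Y 100 > Client T 90 > Client H 70.
Client U: +160 to 160 (cap) → 170 left.
Client P takes 20 more to reach its cap of 40 → 150 left.
Client Y has room for 190 more but only 150 remain, so it gets 150.
Total = 130×40 + 90×30 + 100×150 + 200×160 + 70×20 = 56300.

56300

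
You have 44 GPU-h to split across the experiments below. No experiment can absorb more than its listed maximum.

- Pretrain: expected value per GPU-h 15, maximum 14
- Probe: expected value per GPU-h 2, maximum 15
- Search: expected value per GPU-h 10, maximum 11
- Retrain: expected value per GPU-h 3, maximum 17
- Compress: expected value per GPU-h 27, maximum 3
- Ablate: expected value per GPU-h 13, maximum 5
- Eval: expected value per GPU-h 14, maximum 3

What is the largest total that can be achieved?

Highest expected value per GPU-h first: Compress 27 > Pretrain 15 > Eval 14 > Ablate 13 > Search 10 > Retrain 3 > Probe 2.
Compress takes 3 to reach its cap of 3 — 41 left.
Pretrain: +14 to 14 (cap) — 27 left.
Eval: +3 to 3 (cap) — 24 left.
Ablate: +5 to 5 (cap) — 19 left.
Search takes 11 to reach its cap of 11 — 8 left.
Only 8 left; Retrain takes them to reach 8.
Total = 15×14 + 10×11 + 3×8 + 27×3 + 13×5 + 14×3 = 532.

532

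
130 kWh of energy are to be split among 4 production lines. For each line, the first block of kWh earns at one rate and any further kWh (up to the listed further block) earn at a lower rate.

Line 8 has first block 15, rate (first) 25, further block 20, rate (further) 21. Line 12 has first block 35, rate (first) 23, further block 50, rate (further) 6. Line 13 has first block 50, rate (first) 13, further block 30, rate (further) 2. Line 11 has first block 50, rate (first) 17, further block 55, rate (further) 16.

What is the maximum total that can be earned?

2610

Order all 8 blocks by rate: Line 8/T1 25 > Line 12/T1 23 > Line 8/T2 21 > Line 11/T1 17 > Line 11/T2 16 > Line 13/T1 13 > Line 12/T2 6 > Line 13/T2 2.
Fill Line 8 T1 block (15 at 25) → 115 left.
Fill Line 12 T1 block (35 at 23) → 80 left.
Line 8 T2 at 21: fill all 20 → 60 left.
Fill Line 11 T1 block (50 at 17) → 10 left.
Line 11/T2: +10 of 55 at 16; pool empty.
Total = 25×15 + 23×35 + 21×20 + 17×50 + 16×10 = 2610.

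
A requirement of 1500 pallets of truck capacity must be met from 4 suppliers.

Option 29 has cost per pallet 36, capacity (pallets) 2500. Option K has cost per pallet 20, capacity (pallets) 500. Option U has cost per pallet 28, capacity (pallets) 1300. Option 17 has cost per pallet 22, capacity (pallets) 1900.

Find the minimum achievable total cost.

Fill from the cheapest supplier first.
Option K (20): use full 500 — 1000 pallets to go.
Take 1000 from Option 17 at 22 to finish.
Option U, Option 29: unused.
Cost = 500×20 + 1000×22 = 32000.

32000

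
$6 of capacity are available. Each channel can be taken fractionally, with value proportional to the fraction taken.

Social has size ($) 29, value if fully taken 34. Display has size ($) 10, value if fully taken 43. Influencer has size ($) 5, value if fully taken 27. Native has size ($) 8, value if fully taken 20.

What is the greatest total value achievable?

31.3

Best value per unit of size first: Influencer 27/5≈5.4, Display 43/10≈4.3, Native 20/8≈2.5, Social 34/29≈1.17.
Influencer: take in full, 5 $ for value 27 ; 1 left.
1 $ left: a 1/10 share of Display gives 43×1/10 = 4.3.
Total value = 31.3.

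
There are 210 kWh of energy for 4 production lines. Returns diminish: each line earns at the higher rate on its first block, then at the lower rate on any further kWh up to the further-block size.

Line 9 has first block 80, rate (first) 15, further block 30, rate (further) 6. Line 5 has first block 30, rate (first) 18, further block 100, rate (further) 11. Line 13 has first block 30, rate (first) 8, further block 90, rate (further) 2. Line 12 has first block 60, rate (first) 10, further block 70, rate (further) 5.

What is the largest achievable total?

2840

Rank every tier by rate: Line 5/T1 18 > Line 9/T1 15 > Line 5/T2 11 > Line 12/T1 10 > Line 13/T1 8 > Line 9/T2 6 > Line 12/T2 5 > Line 13/T2 2.
Fill Line 5 T1 block (30 at 18) — 180 left.
Line 9 T1 at 15: fill all 80 — 100 left.
Fill Line 5 T2 block (100 at 11) — 0 left.
Total = 18×30 + 15×80 + 11×100 = 2840.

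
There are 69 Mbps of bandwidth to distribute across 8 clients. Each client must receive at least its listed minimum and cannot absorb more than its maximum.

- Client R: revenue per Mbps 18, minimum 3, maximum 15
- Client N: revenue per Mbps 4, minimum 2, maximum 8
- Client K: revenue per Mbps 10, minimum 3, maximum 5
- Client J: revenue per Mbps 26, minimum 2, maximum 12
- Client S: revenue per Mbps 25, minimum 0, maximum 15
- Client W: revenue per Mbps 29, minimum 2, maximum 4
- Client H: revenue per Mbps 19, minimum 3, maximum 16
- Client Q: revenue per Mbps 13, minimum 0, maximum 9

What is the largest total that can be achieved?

1441

Meeting every minimum uses 3+2+3+2+0+2+3+0 = 15 Mbps, leaving 54.
Rank by revenue per Mbps: Client W 29 > Client J 26 > Client S 25 > Client H 19 > Client R 18 > Client Q 13 > Client K 10 > Client N 4.
Client W: +2 to 4 (cap) — 52 left.
Client J: +10 to 12 (cap) — 42 left.
Give Client S 15 more to hit its cap of 15 — 27 left.
Client H takes 13 more to reach its cap of 16 — 14 left.
Client R: +12 to 15 (cap) — 2 left.
Client Q: +2 (room for 9) → 2. Pool exhausted.
Total = 18×15 + 4×2 + 10×3 + 26×12 + 25×15 + 29×4 + 19×16 + 13×2 = 1441.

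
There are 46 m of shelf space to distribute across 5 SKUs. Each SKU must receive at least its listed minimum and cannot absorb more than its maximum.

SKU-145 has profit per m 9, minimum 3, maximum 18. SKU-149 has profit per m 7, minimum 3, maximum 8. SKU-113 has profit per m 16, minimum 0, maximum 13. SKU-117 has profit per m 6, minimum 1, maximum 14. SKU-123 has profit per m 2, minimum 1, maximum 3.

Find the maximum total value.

Meeting every minimum uses 3+3+0+1+1 = 8 m, leaving 38.
Rank by profit per m: SKU-113 16 > SKU-145 9 > SKU-149 7 > SKU-117 6 > SKU-123 2.
Give SKU-113 13 more to hit its cap of 13 ; 25 left.
Give SKU-145 15 more to hit its cap of 18 ; 10 left.
Give SKU-149 5 more to hit its cap of 8 ; 5 left.
SKU-117: +5 (room for 13) → 6. Pool exhausted.
Total = 9×18 + 7×8 + 16×13 + 6×6 + 2×1 = 464.

464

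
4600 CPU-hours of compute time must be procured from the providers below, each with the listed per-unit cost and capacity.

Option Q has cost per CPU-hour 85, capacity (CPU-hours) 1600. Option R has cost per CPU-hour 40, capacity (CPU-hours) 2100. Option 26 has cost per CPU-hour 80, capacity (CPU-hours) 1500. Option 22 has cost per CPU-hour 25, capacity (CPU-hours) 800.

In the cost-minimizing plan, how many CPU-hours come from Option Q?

200

Use providers in increasing cost order.
Take 800 from Option 22 at 25 → need 3800 more.
Option R at 40: take all 2100 CPU-hours → 1700 still needed.
Option 26 (80): use full 1500 → 200 CPU-hours to go.
Option Q at 85: take 200 of its 1600 → requirement met.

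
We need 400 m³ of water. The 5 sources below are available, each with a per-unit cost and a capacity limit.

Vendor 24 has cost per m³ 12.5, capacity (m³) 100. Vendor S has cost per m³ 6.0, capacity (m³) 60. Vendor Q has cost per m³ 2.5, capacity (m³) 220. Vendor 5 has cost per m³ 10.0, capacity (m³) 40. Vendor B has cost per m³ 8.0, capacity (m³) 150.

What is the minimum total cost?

Fill from the cheapest source first.
Vendor Q (2.5): use full 220 — 180 m³ to go.
Vendor S at 6.0: take all 60 m³ — 120 still needed.
Vendor B at 8.0: take 120 of its 150 — requirement met.
Vendor 5, Vendor 24: unused.
Cost = 220×2.5 + 60×6.0 + 120×8.0 = 1870.

1870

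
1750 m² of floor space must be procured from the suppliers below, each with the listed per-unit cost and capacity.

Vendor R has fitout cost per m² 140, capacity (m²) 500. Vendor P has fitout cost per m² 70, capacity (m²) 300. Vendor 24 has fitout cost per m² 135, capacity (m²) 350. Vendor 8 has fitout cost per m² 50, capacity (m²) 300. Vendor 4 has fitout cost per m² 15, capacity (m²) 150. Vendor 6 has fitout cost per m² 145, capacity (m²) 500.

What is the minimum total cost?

Fill from the cheapest supplier first.
Vendor 4 (15): use full 150 → 1600 m² to go.
Vendor 8 at 50: take all 300 m² → 1300 still needed.
Vendor P at 70: take all 300 m² → 1000 still needed.
Vendor 24 at 135: take all 350 m² → 650 still needed.
Vendor R at 140: take all 500 m² → 150 still needed.
Take 150 from Vendor 6 at 145 to finish.
Cost = 150×15 + 300×50 + 300×70 + 350×135 + 500×140 + 150×145 = 177250.

177250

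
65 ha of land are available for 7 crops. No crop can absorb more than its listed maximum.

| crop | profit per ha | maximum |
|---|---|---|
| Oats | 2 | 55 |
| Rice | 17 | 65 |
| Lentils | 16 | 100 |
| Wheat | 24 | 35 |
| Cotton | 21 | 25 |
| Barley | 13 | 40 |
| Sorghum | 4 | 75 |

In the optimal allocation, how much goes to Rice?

Order the crops by profit per ha: Wheat 24 > Cotton 21 > Rice 17 > Lentils 16 > Barley 13 > Sorghum 4 > Oats 2.
Wheat: +35 to 35 (cap) → 30 left.
Cotton takes 25 to reach its cap of 25 → 5 left.
Only 5 left; Rice takes them to reach 5.

5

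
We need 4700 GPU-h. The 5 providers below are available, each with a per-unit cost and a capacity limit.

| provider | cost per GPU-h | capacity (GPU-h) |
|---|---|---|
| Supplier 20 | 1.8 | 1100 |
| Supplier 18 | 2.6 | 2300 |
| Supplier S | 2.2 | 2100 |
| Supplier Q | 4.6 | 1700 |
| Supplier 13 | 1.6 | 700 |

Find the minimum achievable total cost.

Fill from the cheapest provider first.
Supplier 13 (1.6): use full 700 → 4000 GPU-h to go.
Supplier 20 at 1.8: take all 1100 GPU-h → 2900 still needed.
Take 2100 from Supplier S at 2.2 → need 800 more.
Take 800 from Supplier 18 at 2.6 to finish.
Supplier Q: unused.
Cost = 700×1.6 + 1100×1.8 + 2100×2.2 + 800×2.6 = 9800.

9800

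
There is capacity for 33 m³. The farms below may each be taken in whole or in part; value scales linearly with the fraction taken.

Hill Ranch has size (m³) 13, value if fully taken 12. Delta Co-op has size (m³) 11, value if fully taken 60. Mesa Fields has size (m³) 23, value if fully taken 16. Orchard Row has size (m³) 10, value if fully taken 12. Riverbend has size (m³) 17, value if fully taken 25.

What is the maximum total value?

91

Best value per unit of size first: Delta Co-op 60/11≈5.45, Riverbend 25/17≈1.47, Orchard Row 12/10≈1.2, Hill Ranch 12/13≈0.923, Mesa Fields 16/23≈0.696.
Delta Co-op: take in full, 11 m³ for value 60 — 22 left.
Riverbend: take in full, 17 m³ for value 25 — 5 left.
Fill the last 5 m³ with part of Orchard Row: 5/10 of it earns 6.
Total value = 91.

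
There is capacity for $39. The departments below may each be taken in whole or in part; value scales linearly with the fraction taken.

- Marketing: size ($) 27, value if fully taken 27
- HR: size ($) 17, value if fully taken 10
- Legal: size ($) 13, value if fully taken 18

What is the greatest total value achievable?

Sort by value density: Legal 18/13≈1.38, Marketing 27/27≈1, HR 10/17≈0.588.
Take all of Legal (13 $, value 18) → 26 $ left.
Fill the last 26 $ with part of Marketing: 26/27 of it earns 26.
Total value = 44.

44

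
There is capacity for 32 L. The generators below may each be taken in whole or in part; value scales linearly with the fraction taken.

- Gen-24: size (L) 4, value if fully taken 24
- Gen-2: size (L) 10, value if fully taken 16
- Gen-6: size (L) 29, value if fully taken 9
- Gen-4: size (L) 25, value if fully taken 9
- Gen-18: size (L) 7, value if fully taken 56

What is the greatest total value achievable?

Best value per unit of size first: Gen-18 56/7≈8, Gen-24 24/4≈6, Gen-2 16/10≈1.6, Gen-4 9/25≈0.36, Gen-6 9/29≈0.31.
All 7 L of Gen-18 fit (value 56) → 25 remain.
Take all of Gen-24 (4 L, value 24) → 21 L left.
All 10 L of Gen-2 fit (value 16) → 11 remain.
11 L left: a 11/25 share of Gen-4 gives 9×11/25 = 3.96.
Total value = 99.96.

99.96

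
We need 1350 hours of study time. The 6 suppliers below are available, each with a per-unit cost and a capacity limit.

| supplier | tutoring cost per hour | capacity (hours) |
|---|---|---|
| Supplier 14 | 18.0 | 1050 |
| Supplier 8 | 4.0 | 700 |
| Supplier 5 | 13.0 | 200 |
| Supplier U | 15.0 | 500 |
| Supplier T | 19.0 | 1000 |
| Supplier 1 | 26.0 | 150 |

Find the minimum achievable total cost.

Use suppliers in increasing cost order.
Take 700 from Supplier 8 at 4.0 ; need 650 more.
Take 200 from Supplier 5 at 13.0 ; need 450 more.
Take 450 from Supplier U at 15.0 to finish.
Supplier 14, Supplier T, Supplier 1: unused.
Cost = 700×4.0 + 200×13.0 + 450×15.0 = 12150.

12150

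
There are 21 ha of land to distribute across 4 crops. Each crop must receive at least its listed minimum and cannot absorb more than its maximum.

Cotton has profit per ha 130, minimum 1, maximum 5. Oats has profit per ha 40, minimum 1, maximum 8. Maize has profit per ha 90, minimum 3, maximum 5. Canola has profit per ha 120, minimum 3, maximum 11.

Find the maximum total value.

Meeting every minimum uses 1+1+3+3 = 8 ha, leaving 13.
Highest profit per ha first: Cotton 130 > Canola 120 > Maize 90 > Oats 40.
Cotton takes 4 more to reach its cap of 5 → 9 left.
Give Canola 8 more to hit its cap of 11 → 1 left.
Maize: +1 (room for 2) → 4. Pool exhausted.
Total = 130×5 + 40×1 + 90×4 + 120×11 = 2370.

2370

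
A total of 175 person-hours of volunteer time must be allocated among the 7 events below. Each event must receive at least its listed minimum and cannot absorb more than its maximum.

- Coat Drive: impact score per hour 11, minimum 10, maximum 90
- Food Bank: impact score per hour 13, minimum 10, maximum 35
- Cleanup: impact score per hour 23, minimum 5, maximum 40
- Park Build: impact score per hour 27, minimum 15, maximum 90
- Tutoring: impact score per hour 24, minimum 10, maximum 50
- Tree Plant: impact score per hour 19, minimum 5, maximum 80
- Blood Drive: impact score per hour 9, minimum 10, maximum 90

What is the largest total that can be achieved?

4050

Meeting every minimum uses 10+10+5+15+10+5+10 = 65 person-hours, leaving 110.
Order the events by impact score per hour: Park Build 27 > Tutoring 24 > Cleanup 23 > Tree Plant 19 > Food Bank 13 > Coat Drive 11 > Blood Drive 9.
Park Build takes 75 more to reach its cap of 90 ; 35 left.
Tutoring: +35 (room for 40) → 45. Pool exhausted.
Total = 11×10 + 13×10 + 23×5 + 27×90 + 24×45 + 19×5 + 9×10 = 4050.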